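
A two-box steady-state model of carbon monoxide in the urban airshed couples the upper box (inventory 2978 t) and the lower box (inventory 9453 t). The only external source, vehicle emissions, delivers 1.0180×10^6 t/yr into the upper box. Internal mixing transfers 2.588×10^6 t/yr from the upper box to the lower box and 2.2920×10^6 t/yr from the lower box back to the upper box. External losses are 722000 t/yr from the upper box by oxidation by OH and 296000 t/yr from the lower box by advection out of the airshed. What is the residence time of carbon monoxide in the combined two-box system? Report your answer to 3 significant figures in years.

0.0122 yr

Residence time in the combined system uses the total inventory and the total *external* removal — internal exchanges between the two boxes cancel.
M_total = 2978 + 9453 = 12431 t.
ΣF_external_out = 722000 + 296000 = 1.0180×10^6 t/yr.
τ = M_total / ΣF_ext = 12431 / 1.0180×10^6 = 0.01221 yr.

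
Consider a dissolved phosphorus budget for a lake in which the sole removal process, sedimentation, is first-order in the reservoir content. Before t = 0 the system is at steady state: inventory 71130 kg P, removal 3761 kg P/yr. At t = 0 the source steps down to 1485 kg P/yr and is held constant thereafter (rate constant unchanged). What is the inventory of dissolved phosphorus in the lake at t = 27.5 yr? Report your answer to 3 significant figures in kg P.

The sink rate constant is k = F₀/M₀ = 3761/71130 = 0.05288 yr⁻¹.
Solving dM/dt = F₁ − kM with M(0) = M₀ gives M(t) = F₁/k + (M₀ − F₁/k)·e^(−kt).
F₁/k = 1485/0.05288 = 28085 kg P; kt = 0.05288 × 27.5 = 1.454, e^(−kt) = 0.2336.
M(27.5) = 28085 + (71130 − 28085) × 0.2336 = 28085 + 10060 = 38141 kg P.

38100 kg P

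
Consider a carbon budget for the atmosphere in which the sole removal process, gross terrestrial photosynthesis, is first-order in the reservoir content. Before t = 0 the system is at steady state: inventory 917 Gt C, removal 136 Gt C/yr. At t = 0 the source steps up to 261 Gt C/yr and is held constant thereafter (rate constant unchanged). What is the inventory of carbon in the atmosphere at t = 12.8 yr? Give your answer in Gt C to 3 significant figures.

1630 Gt C

The sink rate constant is k = F₀/M₀ = 136/917 = 0.1483 yr⁻¹.
Solving dM/dt = F₁ − kM with M(0) = M₀ gives M(t) = F₁/k + (M₀ − F₁/k)·e^(−kt).
F₁/k = 261/0.1483 = 1759.8 Gt C; kt = 0.1483 × 12.8 = 1.898, e^(−kt) = 0.1498.
M(12.8) = 1759.8 + (917 − 1759.8) × 0.1498 = 1759.8 − 126.3 = 1633.6 Gt C.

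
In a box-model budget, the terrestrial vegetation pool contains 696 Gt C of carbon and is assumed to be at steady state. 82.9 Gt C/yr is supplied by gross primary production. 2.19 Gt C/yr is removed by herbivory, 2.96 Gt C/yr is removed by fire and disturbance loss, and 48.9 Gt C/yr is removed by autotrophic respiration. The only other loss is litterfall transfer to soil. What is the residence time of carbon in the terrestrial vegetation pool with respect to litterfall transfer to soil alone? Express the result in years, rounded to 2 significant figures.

24 yr

At steady state ΣF_in = ΣF_out.
ΣF_in = 82.900 Gt C/yr.
Litterfall transfer to soil flux = ΣF_in − (2.19 + 2.96 + 48.9) = 82.900 − 54.05 = 28.85 Gt C/yr.
τ = M / F = 696 / 28.85 = 24.12 yr.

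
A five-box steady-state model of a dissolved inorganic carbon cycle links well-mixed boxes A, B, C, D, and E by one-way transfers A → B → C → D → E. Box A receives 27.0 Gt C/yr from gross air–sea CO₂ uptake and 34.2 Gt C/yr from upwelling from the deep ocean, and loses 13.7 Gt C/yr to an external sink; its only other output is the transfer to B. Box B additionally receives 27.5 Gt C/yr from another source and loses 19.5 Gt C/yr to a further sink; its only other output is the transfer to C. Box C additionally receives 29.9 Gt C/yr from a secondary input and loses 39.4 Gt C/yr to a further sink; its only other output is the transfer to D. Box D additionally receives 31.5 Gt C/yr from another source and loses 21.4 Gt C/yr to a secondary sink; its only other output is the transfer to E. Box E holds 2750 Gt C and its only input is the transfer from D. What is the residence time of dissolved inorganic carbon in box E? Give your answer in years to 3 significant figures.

Box A: F(A→B) = (27.0 + 34.2) − 13.7 = 47.500 Gt C/yr.
Box B: F(B→C) = (47.500 + 27.5) − 19.5 = 55.500 Gt C/yr.
Box C: F(C→D) = (55.500 + 29.9) − 39.4 = 46.000 Gt C/yr.
Box D: F(D→E) = (46.000 + 31.5) − 21.4 = 56.100 Gt C/yr.
Box E throughput = its input = 56.100 Gt C/yr; τ = 2750 / 56.100 = 49.02 yr.

49.0 yr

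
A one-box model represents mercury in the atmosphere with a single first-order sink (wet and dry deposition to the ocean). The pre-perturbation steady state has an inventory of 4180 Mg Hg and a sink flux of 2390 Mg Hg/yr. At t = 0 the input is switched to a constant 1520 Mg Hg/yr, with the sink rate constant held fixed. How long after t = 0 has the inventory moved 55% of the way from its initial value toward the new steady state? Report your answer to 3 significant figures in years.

1.40 yr

τ = M₀/F₀ = 4180/2390 = 1.749 yr.
The remaining gap fraction is e^(−t/τ); 55% covered ⇒ e^(−t/τ) = 0.450.
t = −τ ln(0.450) = 1.749 × 0.7985 = 1.397 yr.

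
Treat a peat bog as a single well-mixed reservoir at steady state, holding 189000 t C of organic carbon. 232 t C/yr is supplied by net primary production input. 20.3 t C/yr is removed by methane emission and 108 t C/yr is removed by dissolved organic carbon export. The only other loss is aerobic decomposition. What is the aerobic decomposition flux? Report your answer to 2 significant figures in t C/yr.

100 t C/yr

At steady state ΣF_in = ΣF_out.
ΣF_in = 232.00 t C/yr.
Aerobic decomposition flux = ΣF_in − (20.3 + 108) = 232.00 − 128.3 = 103.7 t C/yr.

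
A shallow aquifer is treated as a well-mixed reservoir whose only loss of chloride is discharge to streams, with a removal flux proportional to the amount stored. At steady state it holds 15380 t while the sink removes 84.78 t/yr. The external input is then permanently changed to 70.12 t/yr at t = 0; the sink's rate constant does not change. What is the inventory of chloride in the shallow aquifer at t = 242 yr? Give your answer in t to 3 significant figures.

The sink rate constant is k = F₀/M₀ = 84.78/15380 = 0.005512 yr⁻¹.
Solving dM/dt = F₁ − kM with M(0) = M₀ gives M(t) = F₁/k + (M₀ − F₁/k)·e^(−kt).
F₁/k = 70.12/0.005512 = 12721 t; kt = 0.005512 × 242 = 1.334, e^(−kt) = 0.2634.
M(242) = 12721 + (15380 − 12721) × 0.2634 = 12721 + 700.6 = 13421 t.

13400 t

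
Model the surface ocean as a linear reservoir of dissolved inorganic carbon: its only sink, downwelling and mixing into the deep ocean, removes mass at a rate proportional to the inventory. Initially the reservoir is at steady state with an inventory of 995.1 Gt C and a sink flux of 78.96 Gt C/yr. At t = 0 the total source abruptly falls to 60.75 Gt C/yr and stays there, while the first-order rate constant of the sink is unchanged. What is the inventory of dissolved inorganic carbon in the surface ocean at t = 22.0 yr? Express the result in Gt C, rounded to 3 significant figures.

806 Gt C

The sink rate constant is k = F₀/M₀ = 78.96/995.1 = 0.07935 yr⁻¹.
Solving dM/dt = F₁ − kM with M(0) = M₀ gives M(t) = F₁/k + (M₀ − F₁/k)·e^(−kt).
F₁/k = 60.75/0.07935 = 765.61 Gt C; kt = 0.07935 × 22.0 = 1.746, e^(−kt) = 0.1745.
M(22.0) = 765.61 + (995.1 − 765.61) × 0.1745 = 765.61 + 40.05 = 805.66 Gt C.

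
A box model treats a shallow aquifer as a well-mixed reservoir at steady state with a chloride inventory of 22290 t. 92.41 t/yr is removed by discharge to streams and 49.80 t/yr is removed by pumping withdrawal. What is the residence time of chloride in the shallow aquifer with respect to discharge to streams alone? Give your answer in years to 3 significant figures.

241 yr

Residence time with respect to a single sink: τ = M / F_sink.
τ = 22290 / 92.41 = 241.2 yr.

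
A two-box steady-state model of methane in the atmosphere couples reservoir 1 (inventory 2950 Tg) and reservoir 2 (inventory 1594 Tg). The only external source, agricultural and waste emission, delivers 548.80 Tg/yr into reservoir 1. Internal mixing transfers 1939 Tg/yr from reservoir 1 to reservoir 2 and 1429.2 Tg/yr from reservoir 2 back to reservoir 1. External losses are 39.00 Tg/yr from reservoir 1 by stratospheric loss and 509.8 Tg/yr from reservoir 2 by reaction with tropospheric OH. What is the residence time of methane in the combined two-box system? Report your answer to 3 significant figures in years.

8.28 yr

Treat the two boxes together as one reservoir: the mixing fluxes between them are internal recycling, so τ = ΣM / Σ(external losses).
M_total = 2950 + 1594 = 4544.0 Tg.
ΣF_external_out = 39.00 + 509.8 = 548.80 Tg/yr.
τ = M_total / ΣF_ext = 4544.0 / 548.80 = 8.280 yr.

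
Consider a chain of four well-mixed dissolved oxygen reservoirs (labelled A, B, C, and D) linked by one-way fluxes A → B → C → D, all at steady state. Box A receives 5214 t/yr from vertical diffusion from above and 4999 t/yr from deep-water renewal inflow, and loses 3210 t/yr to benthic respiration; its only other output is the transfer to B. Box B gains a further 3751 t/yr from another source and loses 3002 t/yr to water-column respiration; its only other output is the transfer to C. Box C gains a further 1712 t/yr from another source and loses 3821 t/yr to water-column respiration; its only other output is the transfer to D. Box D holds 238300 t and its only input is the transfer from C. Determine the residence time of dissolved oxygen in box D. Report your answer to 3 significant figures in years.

42.2 yr

Box A: F(A→B) = (5214 + 4999) − 3210 = 7003.0 t/yr.
Box B: F(B→C) = (7003.0 + 3751) − 3002 = 7752.0 t/yr.
Box C: F(C→D) = (7752.0 + 1712) − 3821 = 5643.0 t/yr.
Box D throughput = its input = 5643.0 t/yr; τ = 238300 / 5643.0 = 42.23 yr.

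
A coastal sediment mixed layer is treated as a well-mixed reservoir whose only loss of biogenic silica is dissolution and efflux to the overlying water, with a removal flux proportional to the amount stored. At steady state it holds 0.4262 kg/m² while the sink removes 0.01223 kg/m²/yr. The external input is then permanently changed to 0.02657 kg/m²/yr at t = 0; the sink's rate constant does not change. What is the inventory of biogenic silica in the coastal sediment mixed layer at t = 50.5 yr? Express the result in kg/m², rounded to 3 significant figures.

0.809 kg/m²

τ = M₀/F₀ = 0.4262/0.01223 = 34.85 yr; rate constant k = 1/τ.
New steady state M_∞ = F₁/k = F₁·τ = 0.02657 × 34.85 = 0.92593 kg/m².
M(t) = M_∞ + (M₀ − M_∞)·e^(−t/τ); t/τ = 50.5/34.85 = 1.449, so e^(−t/τ) = 0.2348.
M(t) = 0.92593 − 0.4997 × 0.2348 = 0.80861 kg/m².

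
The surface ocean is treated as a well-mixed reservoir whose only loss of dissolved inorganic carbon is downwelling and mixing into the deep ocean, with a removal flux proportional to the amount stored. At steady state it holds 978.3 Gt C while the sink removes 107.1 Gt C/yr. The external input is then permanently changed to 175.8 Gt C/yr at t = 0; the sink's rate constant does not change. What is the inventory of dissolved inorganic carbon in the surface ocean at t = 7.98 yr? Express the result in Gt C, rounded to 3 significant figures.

Residence time τ = M₀/F₀ = 9.134 yr. The eventual steady state is M_∞ = M₀·(F₁/F₀) = 978.3 × 175.8/107.1 = 1605.8 Gt C.
The anomaly ΔM(t) = M(t) − M_∞ decays as ΔM₀·e^(−t/τ) with ΔM₀ = 978.3 − 1605.8 = −627.5 Gt C.
At t = 7.98 yr, e^(−t/τ) = e^(−0.8736) = 0.4174, so ΔM = −262.0 Gt C and M = 1605.8 − 262.0 = 1343.9 Gt C.

1340 Gt C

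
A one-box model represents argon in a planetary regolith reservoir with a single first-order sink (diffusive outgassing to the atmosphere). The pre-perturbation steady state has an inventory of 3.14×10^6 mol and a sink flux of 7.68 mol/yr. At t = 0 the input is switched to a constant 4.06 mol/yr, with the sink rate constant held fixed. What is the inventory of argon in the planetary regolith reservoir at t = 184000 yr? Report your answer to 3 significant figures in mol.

τ = M₀/F₀ = 3.14×10^6/7.68 = 408900 yr; rate constant k = 1/τ.
New steady state M_∞ = F₁/k = F₁·τ = 4.06 × 408900 = 1.6599×10^6 mol.
M(t) = M_∞ + (M₀ − M_∞)·e^(−t/τ); t/τ = 184000/408900 = 0.4500, so e^(−t/τ) = 0.6376.
M(t) = 1.6599×10^6 + 1.480×10^6 × 0.6376 = 2.6036×10^6 mol.

2.60×10^6 mol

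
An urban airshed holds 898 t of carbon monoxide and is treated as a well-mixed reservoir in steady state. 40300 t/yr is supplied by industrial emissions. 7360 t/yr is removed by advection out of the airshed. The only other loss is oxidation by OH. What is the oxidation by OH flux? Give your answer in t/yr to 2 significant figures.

33000 t/yr

At steady state ΣF_in = ΣF_out.
ΣF_in = 40300 t/yr.
Oxidation by OH flux = ΣF_in − (7360) = 40300 − 7360 = 32940 t/yr.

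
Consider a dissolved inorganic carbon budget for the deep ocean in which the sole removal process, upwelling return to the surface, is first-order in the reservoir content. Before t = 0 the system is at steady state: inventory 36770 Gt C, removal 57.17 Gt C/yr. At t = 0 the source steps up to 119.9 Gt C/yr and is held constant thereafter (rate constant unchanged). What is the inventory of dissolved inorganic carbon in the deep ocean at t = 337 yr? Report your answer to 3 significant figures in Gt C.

53200 Gt C

The sink rate constant is k = F₀/M₀ = 57.17/36770 = 0.001555 yr⁻¹.
Solving dM/dt = F₁ − kM with M(0) = M₀ gives M(t) = F₁/k + (M₀ − F₁/k)·e^(−kt).
F₁/k = 119.9/0.001555 = 77116 Gt C; kt = 0.001555 × 337 = 0.5240, e^(−kt) = 0.5922.
M(337) = 77116 + (36770 − 77116) × 0.5922 = 77116 − 23890 = 53224 Gt C.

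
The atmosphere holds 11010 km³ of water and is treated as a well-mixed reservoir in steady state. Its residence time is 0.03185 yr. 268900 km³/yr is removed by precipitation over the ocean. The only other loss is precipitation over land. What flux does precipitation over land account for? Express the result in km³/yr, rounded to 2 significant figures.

Total removal F = M/τ = 11010 / 0.03185 = 345700 km³/yr.
Precipitation over land = F − (268900) = 345700 − 268900 = 76780 km³/yr.

77000 km³/yr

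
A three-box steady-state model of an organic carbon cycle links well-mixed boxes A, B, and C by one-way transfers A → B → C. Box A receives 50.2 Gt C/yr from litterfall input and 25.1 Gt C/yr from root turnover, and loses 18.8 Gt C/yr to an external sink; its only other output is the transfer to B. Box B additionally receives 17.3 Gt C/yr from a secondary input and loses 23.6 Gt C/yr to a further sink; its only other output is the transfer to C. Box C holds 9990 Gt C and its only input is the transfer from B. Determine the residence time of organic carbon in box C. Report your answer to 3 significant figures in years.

199 yr

Box A: F(A→B) = (50.2 + 25.1) − 18.8 = 56.500 Gt C/yr.
Box B: F(B→C) = (56.500 + 17.3) − 23.6 = 50.200 Gt C/yr.
Box C throughput = its input = 50.200 Gt C/yr; τ = 9990 / 50.200 = 199.0 yr.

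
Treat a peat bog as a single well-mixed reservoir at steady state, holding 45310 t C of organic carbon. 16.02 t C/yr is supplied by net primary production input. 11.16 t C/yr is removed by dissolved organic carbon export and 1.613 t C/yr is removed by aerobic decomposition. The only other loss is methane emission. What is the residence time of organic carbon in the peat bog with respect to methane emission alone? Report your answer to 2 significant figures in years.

14000 yr

At steady state ΣF_in = ΣF_out.
ΣF_in = 16.020 t C/yr.
Methane emission flux = ΣF_in − (11.16 + 1.613) = 16.020 − 12.77 = 3.247 t C/yr.
τ = M / F = 45310 / 3.247 = 13950 yr.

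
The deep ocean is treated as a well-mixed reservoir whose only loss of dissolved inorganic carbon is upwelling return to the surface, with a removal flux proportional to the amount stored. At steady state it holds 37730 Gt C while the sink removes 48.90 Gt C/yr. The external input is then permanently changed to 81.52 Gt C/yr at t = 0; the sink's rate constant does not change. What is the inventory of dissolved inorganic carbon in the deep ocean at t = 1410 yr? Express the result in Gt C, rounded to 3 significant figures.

58900 Gt C

Residence time τ = M₀/F₀ = 771.6 yr. The eventual steady state is M_∞ = M₀·(F₁/F₀) = 37730 × 81.52/48.90 = 62899 Gt C.
The anomaly ΔM(t) = M(t) − M_∞ decays as ΔM₀·e^(−t/τ) with ΔM₀ = 37730 − 62899 = −25170 Gt C.
At t = 1410 yr, e^(−t/τ) = e^(−1.827) = 0.1608, so ΔM = −4048 Gt C and M = 62899 − 4048 = 58851 Gt C.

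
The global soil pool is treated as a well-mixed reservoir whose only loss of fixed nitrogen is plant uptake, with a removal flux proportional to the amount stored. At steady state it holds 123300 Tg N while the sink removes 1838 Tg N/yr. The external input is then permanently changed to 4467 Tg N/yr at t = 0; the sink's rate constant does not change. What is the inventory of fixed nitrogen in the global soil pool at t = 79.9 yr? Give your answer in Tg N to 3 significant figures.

246000 Tg N

Residence time τ = M₀/F₀ = 67.08 yr. The eventual steady state is M_∞ = M₀·(F₁/F₀) = 123300 × 4467/1838 = 299660 Tg N.
The anomaly ΔM(t) = M(t) − M_∞ decays as ΔM₀·e^(−t/τ) with ΔM₀ = 123300 − 299660 = −176400 Tg N.
At t = 79.9 yr, e^(−t/τ) = e^(−1.191) = 0.3039, so ΔM = −53600 Tg N and M = 299660 − 53600 = 246070 Tg N.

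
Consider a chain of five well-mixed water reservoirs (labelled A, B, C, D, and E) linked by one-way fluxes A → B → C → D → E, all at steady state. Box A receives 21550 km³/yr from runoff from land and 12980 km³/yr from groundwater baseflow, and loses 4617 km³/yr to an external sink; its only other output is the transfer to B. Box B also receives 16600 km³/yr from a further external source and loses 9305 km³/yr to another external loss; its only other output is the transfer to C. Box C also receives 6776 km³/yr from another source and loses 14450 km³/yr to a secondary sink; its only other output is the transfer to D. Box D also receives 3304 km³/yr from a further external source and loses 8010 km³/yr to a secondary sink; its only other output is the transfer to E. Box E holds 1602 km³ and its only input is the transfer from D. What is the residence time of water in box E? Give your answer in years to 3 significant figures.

Box A: F(A→B) = (21550 + 12980) − 4617 = 29913 km³/yr.
Box B: F(B→C) = (29913 + 16600) − 9305 = 37208 km³/yr.
Box C: F(C→D) = (37208 + 6776) − 14450 = 29534 km³/yr.
Box D: F(D→E) = (29534 + 3304) − 8010 = 24828 km³/yr.
Box E throughput = its input = 24828 km³/yr; τ = 1602 / 24828 = 0.06452 yr.

0.0645 yr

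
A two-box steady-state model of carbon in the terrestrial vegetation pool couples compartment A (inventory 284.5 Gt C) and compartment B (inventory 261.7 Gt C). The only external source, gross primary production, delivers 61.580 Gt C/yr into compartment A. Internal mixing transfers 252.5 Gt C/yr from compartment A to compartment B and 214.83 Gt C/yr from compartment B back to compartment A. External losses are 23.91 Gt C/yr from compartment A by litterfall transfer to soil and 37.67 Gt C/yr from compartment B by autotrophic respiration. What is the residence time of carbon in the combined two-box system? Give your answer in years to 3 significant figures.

8.87 yr

For the system as a whole, the A↔B exchange is internal and contributes nothing to the throughput; only the external sinks remove mass.
M_total = 284.5 + 261.7 = 546.20 Gt C.
ΣF_external_out = 23.91 + 37.67 = 61.580 Gt C/yr.
τ = M_total / ΣF_ext = 546.20 / 61.580 = 8.870 yr.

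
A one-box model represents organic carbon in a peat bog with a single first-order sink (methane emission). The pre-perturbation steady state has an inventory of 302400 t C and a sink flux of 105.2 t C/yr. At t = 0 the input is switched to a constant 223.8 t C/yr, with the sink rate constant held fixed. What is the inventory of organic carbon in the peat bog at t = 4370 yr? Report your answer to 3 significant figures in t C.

The sink rate constant is k = F₀/M₀ = 105.2/302400 = 0.0003479 yr⁻¹.
Solving dM/dt = F₁ − kM with M(0) = M₀ gives M(t) = F₁/k + (M₀ − F₁/k)·e^(−kt).
F₁/k = 223.8/0.0003479 = 643320 t C; kt = 0.0003479 × 4370 = 1.520, e^(−kt) = 0.2187.
M(4370) = 643320 + (302400 − 643320) × 0.2187 = 643320 − 74540 = 568770 t C.

569000 t C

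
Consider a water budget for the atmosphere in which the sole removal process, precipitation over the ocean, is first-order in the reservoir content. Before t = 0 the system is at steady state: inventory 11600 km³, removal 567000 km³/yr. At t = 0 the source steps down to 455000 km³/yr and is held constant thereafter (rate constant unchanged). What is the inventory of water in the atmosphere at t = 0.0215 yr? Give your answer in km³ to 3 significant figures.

10100 km³

τ = M₀/F₀ = 11600/567000 = 0.02046 yr; rate constant k = 1/τ.
New steady state M_∞ = F₁/k = F₁·τ = 455000 × 0.02046 = 9308.6 km³.
M(t) = M_∞ + (M₀ − M_∞)·e^(−t/τ); t/τ = 0.0215/0.02046 = 1.051, so e^(−t/τ) = 0.3496.
M(t) = 9308.6 + 2291 × 0.3496 = 10110 km³.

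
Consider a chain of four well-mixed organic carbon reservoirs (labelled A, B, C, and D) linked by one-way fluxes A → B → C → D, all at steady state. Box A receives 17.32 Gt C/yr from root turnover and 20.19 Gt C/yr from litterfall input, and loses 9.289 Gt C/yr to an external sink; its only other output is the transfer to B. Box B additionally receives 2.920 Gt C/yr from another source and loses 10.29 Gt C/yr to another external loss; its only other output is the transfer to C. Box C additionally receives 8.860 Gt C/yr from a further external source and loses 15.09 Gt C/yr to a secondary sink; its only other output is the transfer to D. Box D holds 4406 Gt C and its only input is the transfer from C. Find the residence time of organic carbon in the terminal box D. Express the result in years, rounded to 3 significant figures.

301 yr

Box A: F(A→B) = (17.32 + 20.19) − 9.289 = 28.221 Gt C/yr.
Box B: F(B→C) = (28.221 + 2.920) − 10.29 = 20.851 Gt C/yr.
Box C: F(C→D) = (20.851 + 8.860) − 15.09 = 14.621 Gt C/yr.
Box D throughput = its input = 14.621 Gt C/yr; τ = 4406 / 14.621 = 301.3 yr.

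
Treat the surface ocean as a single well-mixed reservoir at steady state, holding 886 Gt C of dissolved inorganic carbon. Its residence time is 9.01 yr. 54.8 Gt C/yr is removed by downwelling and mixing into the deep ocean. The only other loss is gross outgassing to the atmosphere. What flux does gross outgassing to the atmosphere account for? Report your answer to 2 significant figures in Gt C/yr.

44 Gt C/yr

Total removal F = M/τ = 886 / 9.01 = 98.34 Gt C/yr.
Gross outgassing to the atmosphere = F − (54.8) = 98.34 − 54.80 = 43.54 Gt C/yr.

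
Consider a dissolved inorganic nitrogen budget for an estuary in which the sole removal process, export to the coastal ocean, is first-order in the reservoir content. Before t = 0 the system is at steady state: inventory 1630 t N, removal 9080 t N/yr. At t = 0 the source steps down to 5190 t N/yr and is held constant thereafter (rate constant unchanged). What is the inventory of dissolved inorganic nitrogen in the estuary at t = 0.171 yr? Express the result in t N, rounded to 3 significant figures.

Residence time τ = M₀/F₀ = 0.1795 yr. The eventual steady state is M_∞ = M₀·(F₁/F₀) = 1630 × 5190/9080 = 931.69 t N.
The anomaly ΔM(t) = M(t) − M_∞ decays as ΔM₀·e^(−t/τ) with ΔM₀ = 1630 − 931.69 = 698.3 t N.
At t = 0.171 yr, e^(−t/τ) = e^(−0.9526) = 0.3858, so ΔM = 269.4 t N and M = 931.69 + 269.4 = 1201.1 t N.

1200 t N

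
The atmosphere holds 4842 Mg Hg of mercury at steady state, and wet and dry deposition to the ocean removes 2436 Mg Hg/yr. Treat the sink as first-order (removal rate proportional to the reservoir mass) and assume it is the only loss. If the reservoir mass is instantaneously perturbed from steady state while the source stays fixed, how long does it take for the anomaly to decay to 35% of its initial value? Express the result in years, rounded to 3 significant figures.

For a linear reservoir the anomaly decays as exp(−t/τ) with τ = M/F = 4842/2436 = 1.988 yr.
exp(−t/τ) = 0.35 ⇒ t = −τ ln(0.35) = 1.988 × 1.050 = 2.087 yr.

2.09 yr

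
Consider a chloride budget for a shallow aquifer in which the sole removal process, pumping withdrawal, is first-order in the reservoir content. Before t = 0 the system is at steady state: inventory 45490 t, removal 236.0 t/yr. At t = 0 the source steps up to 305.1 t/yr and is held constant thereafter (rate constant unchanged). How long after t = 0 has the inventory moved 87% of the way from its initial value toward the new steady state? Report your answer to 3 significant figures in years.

τ = M₀/F₀ = 45490/236.0 = 192.8 yr.
The remaining gap fraction is e^(−t/τ); 87% covered ⇒ e^(−t/τ) = 0.130.
t = −τ ln(0.130) = 192.8 × 2.040 = 393.3 yr.

393 yr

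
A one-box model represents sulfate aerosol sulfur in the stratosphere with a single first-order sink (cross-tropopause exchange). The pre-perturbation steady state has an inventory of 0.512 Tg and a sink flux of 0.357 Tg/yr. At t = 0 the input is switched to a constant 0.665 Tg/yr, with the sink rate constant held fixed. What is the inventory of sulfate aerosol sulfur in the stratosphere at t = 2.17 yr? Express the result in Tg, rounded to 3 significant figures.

Residence time τ = M₀/F₀ = 1.434 yr. The eventual steady state is M_∞ = M₀·(F₁/F₀) = 0.512 × 0.665/0.357 = 0.95373 Tg.
The anomaly ΔM(t) = M(t) − M_∞ decays as ΔM₀·e^(−t/τ) with ΔM₀ = 0.512 − 0.95373 = −0.4417 Tg.
At t = 2.17 yr, e^(−t/τ) = e^(−1.513) = 0.2202, so ΔM = −0.09728 Tg and M = 0.95373 − 0.09728 = 0.85644 Tg.

0.856 Tg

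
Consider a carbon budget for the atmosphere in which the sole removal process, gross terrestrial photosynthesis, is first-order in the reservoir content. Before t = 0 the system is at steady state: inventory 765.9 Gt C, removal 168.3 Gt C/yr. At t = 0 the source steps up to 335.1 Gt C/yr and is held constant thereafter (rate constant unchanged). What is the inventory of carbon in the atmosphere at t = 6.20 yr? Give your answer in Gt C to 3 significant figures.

1330 Gt C

Residence time τ = M₀/F₀ = 4.551 yr. The eventual steady state is M_∞ = M₀·(F₁/F₀) = 765.9 × 335.1/168.3 = 1525.0 Gt C.
The anomaly ΔM(t) = M(t) − M_∞ decays as ΔM₀·e^(−t/τ) with ΔM₀ = 765.9 − 1525.0 = −759.1 Gt C.
At t = 6.20 yr, e^(−t/τ) = e^(−1.362) = 0.2560, so ΔM = −194.4 Gt C and M = 1525.0 − 194.4 = 1330.6 Gt C.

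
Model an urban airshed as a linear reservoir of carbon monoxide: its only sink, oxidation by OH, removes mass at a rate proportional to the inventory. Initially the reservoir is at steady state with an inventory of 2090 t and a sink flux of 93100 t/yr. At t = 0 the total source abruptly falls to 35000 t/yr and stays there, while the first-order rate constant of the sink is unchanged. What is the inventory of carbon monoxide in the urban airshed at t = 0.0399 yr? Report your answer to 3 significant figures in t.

1010 t

The sink rate constant is k = F₀/M₀ = 93100/2090 = 44.55 yr⁻¹.
Solving dM/dt = F₁ − kM with M(0) = M₀ gives M(t) = F₁/k + (M₀ − F₁/k)·e^(−kt).
F₁/k = 35000/44.55 = 785.71 t; kt = 44.55 × 0.0399 = 1.777, e^(−kt) = 0.1691.
M(0.0399) = 785.71 + (2090 − 785.71) × 0.1691 = 785.71 + 220.5 = 1006.2 t.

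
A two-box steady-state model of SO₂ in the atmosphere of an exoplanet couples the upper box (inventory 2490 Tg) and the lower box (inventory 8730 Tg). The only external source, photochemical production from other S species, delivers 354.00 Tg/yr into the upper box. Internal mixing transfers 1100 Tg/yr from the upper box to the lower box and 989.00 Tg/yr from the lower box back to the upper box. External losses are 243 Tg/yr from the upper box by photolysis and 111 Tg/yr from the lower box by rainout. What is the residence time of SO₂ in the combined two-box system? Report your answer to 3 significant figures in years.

Residence time in the combined system uses the total inventory and the total *external* removal — internal exchanges between the two boxes cancel.
M_total = 2490 + 8730 = 11220 Tg.
ΣF_external_out = 243 + 111 = 354.00 Tg/yr.
τ = M_total / ΣF_ext = 11220 / 354.00 = 31.69 yr.

31.7 yr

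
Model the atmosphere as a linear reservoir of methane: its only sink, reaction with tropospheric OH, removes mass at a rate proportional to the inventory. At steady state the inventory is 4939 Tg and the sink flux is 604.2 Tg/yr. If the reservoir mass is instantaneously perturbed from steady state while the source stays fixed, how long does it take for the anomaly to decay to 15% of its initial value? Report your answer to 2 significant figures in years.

16 yr

For a linear reservoir the anomaly decays as exp(−t/τ) with τ = M/F = 4939/604.2 = 8.174 yr.
exp(−t/τ) = 0.15 ⇒ t = −τ ln(0.15) = 8.174 × 1.897 = 15.51 yr.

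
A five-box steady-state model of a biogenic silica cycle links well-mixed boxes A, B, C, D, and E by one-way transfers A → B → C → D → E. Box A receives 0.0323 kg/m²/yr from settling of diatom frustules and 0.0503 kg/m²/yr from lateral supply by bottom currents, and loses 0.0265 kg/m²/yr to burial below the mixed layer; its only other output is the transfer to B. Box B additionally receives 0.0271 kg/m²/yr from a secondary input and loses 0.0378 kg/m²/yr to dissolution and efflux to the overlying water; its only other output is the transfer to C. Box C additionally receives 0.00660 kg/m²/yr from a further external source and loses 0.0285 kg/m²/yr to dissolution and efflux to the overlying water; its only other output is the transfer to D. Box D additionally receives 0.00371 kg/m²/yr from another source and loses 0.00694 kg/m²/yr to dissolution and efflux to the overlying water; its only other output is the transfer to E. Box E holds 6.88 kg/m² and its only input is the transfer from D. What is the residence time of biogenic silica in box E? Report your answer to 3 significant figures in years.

Box A: F(A→B) = (0.0323 + 0.0503) − 0.0265 = 0.056100 kg/m²/yr.
Box B: F(B→C) = (0.056100 + 0.0271) − 0.0378 = 0.045400 kg/m²/yr.
Box C: F(C→D) = (0.045400 + 0.00660) − 0.0285 = 0.023500 kg/m²/yr.
Box D: F(D→E) = (0.023500 + 0.00371) − 0.00694 = 0.020270 kg/m²/yr.
Box E throughput = its input = 0.020270 kg/m²/yr; τ = 6.88 / 0.020270 = 339.4 yr.

339 yr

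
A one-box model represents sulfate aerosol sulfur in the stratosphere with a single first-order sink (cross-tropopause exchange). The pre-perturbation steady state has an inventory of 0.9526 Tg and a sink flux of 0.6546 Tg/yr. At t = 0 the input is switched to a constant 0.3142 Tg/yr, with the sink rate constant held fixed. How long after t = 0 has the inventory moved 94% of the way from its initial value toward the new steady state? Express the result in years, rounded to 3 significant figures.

4.09 yr

τ = M₀/F₀ = 0.9526/0.6546 = 1.455 yr.
The remaining gap fraction is e^(−t/τ); 94% covered ⇒ e^(−t/τ) = 0.0600.
t = −τ ln(0.0600) = 1.455 × 2.813 = 4.094 yr.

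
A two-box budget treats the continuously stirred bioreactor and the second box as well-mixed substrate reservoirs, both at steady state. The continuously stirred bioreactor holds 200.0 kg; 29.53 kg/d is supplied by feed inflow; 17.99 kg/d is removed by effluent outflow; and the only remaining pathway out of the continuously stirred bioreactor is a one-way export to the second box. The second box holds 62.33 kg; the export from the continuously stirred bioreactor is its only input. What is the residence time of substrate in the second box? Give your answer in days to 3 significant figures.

Balance the continuously stirred bioreactor: ΣF_in = 29.530 kg/d.
Export to the second box = ΣF_in − (17.99) = 11.540 kg/d.
At steady state the output of the second box equals its input, 11.540 kg/d.
τ = M / F = 62.33 / 11.540 = 5.401 d.

5.40 d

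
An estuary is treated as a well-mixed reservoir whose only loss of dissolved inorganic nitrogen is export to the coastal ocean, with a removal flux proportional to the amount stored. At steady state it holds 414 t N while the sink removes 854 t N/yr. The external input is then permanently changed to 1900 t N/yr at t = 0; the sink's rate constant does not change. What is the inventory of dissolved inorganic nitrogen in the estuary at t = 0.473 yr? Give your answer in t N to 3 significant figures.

730 t N

The sink rate constant is k = F₀/M₀ = 854/414 = 2.063 yr⁻¹.
Solving dM/dt = F₁ − kM with M(0) = M₀ gives M(t) = F₁/k + (M₀ − F₁/k)·e^(−kt).
F₁/k = 1900/2.063 = 921.08 t N; kt = 2.063 × 0.473 = 0.9757, e^(−kt) = 0.3769.
M(0.473) = 921.08 + (414 − 921.08) × 0.3769 = 921.08 − 191.1 = 729.95 t N.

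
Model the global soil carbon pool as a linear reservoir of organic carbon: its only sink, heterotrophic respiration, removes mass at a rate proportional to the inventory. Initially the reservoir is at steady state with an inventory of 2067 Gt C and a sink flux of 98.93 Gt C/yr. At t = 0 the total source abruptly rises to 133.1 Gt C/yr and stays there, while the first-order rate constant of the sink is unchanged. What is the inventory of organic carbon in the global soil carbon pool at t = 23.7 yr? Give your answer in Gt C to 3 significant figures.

τ = M₀/F₀ = 2067/98.93 = 20.89 yr; rate constant k = 1/τ.
New steady state M_∞ = F₁/k = F₁·τ = 133.1 × 20.89 = 2780.9 Gt C.
M(t) = M_∞ + (M₀ − M_∞)·e^(−t/τ); t/τ = 23.7/20.89 = 1.134, so e^(−t/τ) = 0.3216.
M(t) = 2780.9 − 713.9 × 0.3216 = 2551.3 Gt C.

2550 Gt C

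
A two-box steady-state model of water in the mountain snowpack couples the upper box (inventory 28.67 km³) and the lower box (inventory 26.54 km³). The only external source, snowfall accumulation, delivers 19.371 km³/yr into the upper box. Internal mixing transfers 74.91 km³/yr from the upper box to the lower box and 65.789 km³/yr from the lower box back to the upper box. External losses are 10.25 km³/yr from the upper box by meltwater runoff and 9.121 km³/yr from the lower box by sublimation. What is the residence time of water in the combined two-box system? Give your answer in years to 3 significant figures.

For the system as a whole, the A↔B exchange is internal and contributes nothing to the throughput; only the external sinks remove mass.
M_total = 28.67 + 26.54 = 55.210 km³.
ΣF_external_out = 10.25 + 9.121 = 19.371 km³/yr.
τ = M_total / ΣF_ext = 55.210 / 19.371 = 2.850 yr.

2.85 yr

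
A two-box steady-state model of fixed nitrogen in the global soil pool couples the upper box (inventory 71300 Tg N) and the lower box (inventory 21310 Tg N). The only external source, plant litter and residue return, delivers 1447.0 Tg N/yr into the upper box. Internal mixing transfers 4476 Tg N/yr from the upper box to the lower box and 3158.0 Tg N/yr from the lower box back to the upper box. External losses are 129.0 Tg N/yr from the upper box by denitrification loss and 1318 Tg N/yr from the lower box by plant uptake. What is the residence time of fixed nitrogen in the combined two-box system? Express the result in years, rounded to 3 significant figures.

Treat the two boxes together as one reservoir: the mixing fluxes between them are internal recycling, so τ = ΣM / Σ(external losses).
M_total = 71300 + 21310 = 92610 Tg N.
ΣF_external_out = 129.0 + 1318 = 1447.0 Tg N/yr.
τ = M_total / ΣF_ext = 92610 / 1447.0 = 64.00 yr.

64.0 yr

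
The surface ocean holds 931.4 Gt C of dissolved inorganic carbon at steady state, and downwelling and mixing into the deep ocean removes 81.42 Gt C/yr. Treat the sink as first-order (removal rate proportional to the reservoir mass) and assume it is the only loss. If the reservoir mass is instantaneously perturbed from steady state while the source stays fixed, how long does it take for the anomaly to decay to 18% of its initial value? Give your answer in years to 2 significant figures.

For a linear reservoir the anomaly decays as exp(−t/τ) with τ = M/F = 931.4/81.42 = 11.44 yr.
exp(−t/τ) = 0.18 ⇒ t = −τ ln(0.18) = 11.44 × 1.715 = 19.62 yr.

20 yr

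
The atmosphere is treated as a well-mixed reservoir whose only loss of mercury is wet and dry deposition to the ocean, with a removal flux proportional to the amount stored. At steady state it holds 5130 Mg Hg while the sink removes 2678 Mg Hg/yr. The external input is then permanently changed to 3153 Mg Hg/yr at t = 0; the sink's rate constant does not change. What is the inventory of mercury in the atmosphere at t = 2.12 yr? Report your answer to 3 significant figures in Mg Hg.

The sink rate constant is k = F₀/M₀ = 2678/5130 = 0.5220 yr⁻¹.
Solving dM/dt = F₁ − kM with M(0) = M₀ gives M(t) = F₁/k + (M₀ − F₁/k)·e^(−kt).
F₁/k = 3153/0.5220 = 6039.9 Mg Hg; kt = 0.5220 × 2.12 = 1.107, e^(−kt) = 0.3306.
M(2.12) = 6039.9 + (5130 − 6039.9) × 0.3306 = 6039.9 − 300.9 = 5739.1 Mg Hg.

5740 Mg Hg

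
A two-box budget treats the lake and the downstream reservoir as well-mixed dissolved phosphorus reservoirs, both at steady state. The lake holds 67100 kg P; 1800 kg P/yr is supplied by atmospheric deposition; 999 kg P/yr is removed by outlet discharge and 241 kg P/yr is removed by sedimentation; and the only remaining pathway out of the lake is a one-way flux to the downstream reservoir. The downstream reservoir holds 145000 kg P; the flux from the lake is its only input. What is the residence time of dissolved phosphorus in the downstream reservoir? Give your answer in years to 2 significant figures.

Balance the lake: ΣF_in = 1800.0 kg P/yr.
Flux to the downstream reservoir = ΣF_in − (999 + 241) = 560.00 kg P/yr.
At steady state the output of the downstream reservoir equals its input, 560.00 kg P/yr.
τ = M / F = 145000 / 560.00 = 258.9 yr.

260 yr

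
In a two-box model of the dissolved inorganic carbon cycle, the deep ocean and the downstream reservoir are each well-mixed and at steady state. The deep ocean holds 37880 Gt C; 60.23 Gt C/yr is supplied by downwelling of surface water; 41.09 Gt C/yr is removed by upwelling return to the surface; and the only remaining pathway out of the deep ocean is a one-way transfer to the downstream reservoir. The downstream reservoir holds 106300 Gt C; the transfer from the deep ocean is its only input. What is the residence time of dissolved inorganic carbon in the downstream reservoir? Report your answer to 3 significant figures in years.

5550 yr

Balance the deep ocean: ΣF_in = 60.230 Gt C/yr.
Transfer to the downstream reservoir = ΣF_in − (41.09) = 19.140 Gt C/yr.
At steady state the output of the downstream reservoir equals its input, 19.140 Gt C/yr.
τ = M / F = 106300 / 19.140 = 5554 yr.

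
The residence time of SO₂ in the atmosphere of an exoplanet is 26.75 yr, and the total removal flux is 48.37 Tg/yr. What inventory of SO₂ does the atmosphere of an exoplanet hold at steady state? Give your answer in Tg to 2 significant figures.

1300 Tg

τ = M/F ⇒ M = τ × F = 26.75 × 48.37 = 1294 Tg.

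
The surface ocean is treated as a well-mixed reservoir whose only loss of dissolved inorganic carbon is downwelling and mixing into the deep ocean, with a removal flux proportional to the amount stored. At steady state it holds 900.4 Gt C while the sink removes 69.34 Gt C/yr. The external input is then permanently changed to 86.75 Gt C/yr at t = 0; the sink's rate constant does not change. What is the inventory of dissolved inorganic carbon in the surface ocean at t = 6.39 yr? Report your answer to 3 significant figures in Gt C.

The sink rate constant is k = F₀/M₀ = 69.34/900.4 = 0.07701 yr⁻¹.
Solving dM/dt = F₁ − kM with M(0) = M₀ gives M(t) = F₁/k + (M₀ − F₁/k)·e^(−kt).
F₁/k = 86.75/0.07701 = 1126.5 Gt C; kt = 0.07701 × 6.39 = 0.4921, e^(−kt) = 0.6113.
M(6.39) = 1126.5 + (900.4 − 1126.5) × 0.6113 = 1126.5 − 138.2 = 988.26 Gt C.

988 Gt C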